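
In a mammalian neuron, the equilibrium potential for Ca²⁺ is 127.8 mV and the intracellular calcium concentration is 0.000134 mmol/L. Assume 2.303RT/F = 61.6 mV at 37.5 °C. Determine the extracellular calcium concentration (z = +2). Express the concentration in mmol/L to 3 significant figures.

1.89 mmol/L

Nernst: E = (61.6/2) · log₁₀([out]/[in]), so log₁₀([out]/[in]) = 127.8 × 2 / 61.6 = 4.1494.
[out]/[in] = 10^(4.1494) = 1.41e+04.
[out] = 1.41e+04 × 0.000134 = 1.89 mmol/L.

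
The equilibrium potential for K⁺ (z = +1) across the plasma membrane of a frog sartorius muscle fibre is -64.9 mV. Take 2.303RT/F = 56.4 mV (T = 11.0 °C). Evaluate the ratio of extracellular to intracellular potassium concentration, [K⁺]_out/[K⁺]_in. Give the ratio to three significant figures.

0.0707

log₁₀([out]/[in]) = E·z/(56.4) = -64.9 × 1 / 56.4 = -1.1507
[out]/[in] = 10^(-1.1507) = 0.07068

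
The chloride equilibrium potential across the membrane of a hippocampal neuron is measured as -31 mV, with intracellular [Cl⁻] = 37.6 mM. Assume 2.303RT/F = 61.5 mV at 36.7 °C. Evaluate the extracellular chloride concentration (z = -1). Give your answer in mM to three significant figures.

120 mM

Nernst: E = (61.5/-1) · log₁₀([out]/[in]), so log₁₀([out]/[in]) = -31.0 × -1 / 61.5 = 0.5041.
[out]/[in] = 10^(0.5041) = 3.192.
[out] = 3.192 × 37.6 = 120 mM.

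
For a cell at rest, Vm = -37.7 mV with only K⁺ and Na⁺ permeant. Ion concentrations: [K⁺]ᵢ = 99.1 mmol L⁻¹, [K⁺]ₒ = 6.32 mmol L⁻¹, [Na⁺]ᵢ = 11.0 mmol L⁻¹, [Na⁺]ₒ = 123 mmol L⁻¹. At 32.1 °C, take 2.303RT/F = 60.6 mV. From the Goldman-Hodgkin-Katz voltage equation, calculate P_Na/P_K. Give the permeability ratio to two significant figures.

0.14

Let α = P_Na/P_K. GHK: Vm = 60.6·log₁₀[(Kₒ + α·Naₒ)/(Kᵢ + α·Naᵢ)].
10^(Vm/60.6) = 10^(-37.7/60.6) = 0.23872
So 0.23872·(Kᵢ + α·Naᵢ) = Kₒ + α·Naₒ → α = (0.23872·99.1 − 6.32) / (123.0 − 0.23872·11.0)
α = (23.66 − 6.32) / (123.0 − 2.626) = 17.34/120.4 = 0.144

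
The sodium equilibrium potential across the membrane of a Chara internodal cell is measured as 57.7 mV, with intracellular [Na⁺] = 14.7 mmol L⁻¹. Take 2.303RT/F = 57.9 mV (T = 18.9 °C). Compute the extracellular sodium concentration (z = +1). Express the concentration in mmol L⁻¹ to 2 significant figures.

150 mmol L⁻¹

Nernst: E = (57.9/1) · log₁₀([out]/[in]), so log₁₀([out]/[in]) = 57.7 × 1 / 57.9 = 0.9965.
[out]/[in] = 10^(0.9965) = 9.921.
[out] = 9.921 × 14.7 = 145.8 mmol L⁻¹.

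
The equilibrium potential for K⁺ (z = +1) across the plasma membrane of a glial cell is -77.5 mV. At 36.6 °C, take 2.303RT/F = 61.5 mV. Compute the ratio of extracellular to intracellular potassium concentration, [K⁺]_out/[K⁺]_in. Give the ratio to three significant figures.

log₁₀([out]/[in]) = E·z/(61.5) = -77.5 × 1 / 61.5 = -1.2602
[out]/[in] = 10^(-1.2602) = 0.05493

0.0549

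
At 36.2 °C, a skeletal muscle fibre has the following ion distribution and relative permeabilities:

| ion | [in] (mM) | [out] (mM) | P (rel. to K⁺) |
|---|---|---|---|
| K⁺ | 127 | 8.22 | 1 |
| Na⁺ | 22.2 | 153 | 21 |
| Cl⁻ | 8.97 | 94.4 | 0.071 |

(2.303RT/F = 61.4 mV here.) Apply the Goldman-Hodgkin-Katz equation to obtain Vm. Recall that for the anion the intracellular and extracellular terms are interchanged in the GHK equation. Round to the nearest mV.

45 mV

Vm = 61.4 · log₁₀[(Σ P·[cation]ₒ + Σ P·[anion]ᵢ) / (Σ P·[cation]ᵢ + Σ P·[anion]ₒ)]
Numerator = 1×8.22 + 21×153 + 0.071×8.97 = 3222
Denominator = 1×127 + 21×22.2 + 0.071×94.4 = 599.9
Vm = 61.4 · log₁₀(5.3706) = 61.4 × (0.7300) = 44.82 mV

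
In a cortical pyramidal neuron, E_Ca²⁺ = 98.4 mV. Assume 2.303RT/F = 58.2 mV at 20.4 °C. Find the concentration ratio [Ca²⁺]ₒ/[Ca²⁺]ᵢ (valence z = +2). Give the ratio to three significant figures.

2410

log₁₀([out]/[in]) = E·z/(58.2) = 98.4 × 2 / 58.2 = 3.3814
[out]/[in] = 10^(3.3814) = 2407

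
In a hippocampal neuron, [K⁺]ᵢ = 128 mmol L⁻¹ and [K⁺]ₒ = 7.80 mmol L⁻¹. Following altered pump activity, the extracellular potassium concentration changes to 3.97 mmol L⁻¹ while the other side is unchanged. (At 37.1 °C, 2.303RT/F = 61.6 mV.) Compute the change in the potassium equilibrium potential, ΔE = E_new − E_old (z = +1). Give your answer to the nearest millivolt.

E_old = (61.6/1)·log₁₀(7.80/128) = -74.85 mV
E_new = (61.6/1)·log₁₀(3.97/128) = -92.92 mV
ΔE = -92.92 − (-74.85) = -18.07 mV

-18 mV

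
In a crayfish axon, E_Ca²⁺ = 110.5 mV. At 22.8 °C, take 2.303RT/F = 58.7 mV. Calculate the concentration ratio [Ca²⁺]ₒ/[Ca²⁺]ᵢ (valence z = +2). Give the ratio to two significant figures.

log₁₀([out]/[in]) = E·z/(58.7) = 110.5 × 2 / 58.7 = 3.7649
[out]/[in] = 10^(3.7649) = 5820

5800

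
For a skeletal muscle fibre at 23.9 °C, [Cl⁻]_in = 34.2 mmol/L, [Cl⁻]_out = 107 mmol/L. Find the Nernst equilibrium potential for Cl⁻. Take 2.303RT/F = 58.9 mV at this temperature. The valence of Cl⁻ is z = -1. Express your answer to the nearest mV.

E = (58.9/z) · log₁₀([Cl⁻]_out/[Cl⁻]_in) with z = -1.
For an anion, dividing by z = -1 reverses the sign.
= (58.9/-1) · log₁₀(107/34.2) = -58.90 · log₁₀(3.129)
= -58.90 · (0.4954) = -29.18 mV

-29 mV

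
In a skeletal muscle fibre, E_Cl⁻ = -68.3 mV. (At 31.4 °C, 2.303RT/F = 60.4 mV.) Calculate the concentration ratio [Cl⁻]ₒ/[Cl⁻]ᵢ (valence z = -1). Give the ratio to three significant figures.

13.5

log₁₀([out]/[in]) = E·z/(60.4) = -68.3 × -1 / 60.4 = 1.1308
[out]/[in] = 10^(1.1308) = 13.51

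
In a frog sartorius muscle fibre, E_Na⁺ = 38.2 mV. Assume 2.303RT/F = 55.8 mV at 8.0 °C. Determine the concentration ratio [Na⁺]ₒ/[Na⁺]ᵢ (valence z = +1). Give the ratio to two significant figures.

4.8

log₁₀([out]/[in]) = E·z/(55.8) = 38.2 × 1 / 55.8 = 0.6846
[out]/[in] = 10^(0.6846) = 4.837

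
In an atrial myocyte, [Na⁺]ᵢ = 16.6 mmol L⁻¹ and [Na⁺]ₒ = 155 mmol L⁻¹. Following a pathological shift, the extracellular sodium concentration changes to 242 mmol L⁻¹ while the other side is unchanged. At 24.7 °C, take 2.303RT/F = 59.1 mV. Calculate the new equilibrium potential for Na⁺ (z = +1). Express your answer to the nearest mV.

After the shift: [Na⁺]_out = 242, [Na⁺]_in = 16.6 mmol L⁻¹.
E_new = (59.1/1)·log₁₀(242/16.6) = 59.10 · (1.1637) = 68.78 mV

69 mV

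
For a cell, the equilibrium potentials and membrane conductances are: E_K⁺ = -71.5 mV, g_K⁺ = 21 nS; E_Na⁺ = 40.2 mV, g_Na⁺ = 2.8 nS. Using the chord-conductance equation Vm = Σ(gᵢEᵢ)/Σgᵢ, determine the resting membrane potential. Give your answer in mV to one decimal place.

Σ gᵢEᵢ = 21·(-71.5) + 2.8·(40.2) = -1388.94
Σ gᵢ = 21 + 2.8 = 23.8
Vm = -1388.94 / 23.8 = -58.36 mV

-58.4 mV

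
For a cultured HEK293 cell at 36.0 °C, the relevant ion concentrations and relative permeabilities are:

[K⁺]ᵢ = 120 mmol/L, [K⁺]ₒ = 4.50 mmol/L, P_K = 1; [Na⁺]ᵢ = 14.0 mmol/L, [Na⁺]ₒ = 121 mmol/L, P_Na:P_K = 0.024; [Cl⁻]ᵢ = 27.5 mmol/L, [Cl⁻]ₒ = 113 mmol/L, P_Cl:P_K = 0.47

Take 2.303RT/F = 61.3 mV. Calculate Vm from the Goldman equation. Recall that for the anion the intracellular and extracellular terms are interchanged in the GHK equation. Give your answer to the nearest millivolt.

-57 mV

Vm = 61.3 · log₁₀[(Σ P·[cation]ₒ + Σ P·[anion]ᵢ) / (Σ P·[cation]ᵢ + Σ P·[anion]ₒ)]
Numerator = 1×4.50 + 0.024×121 + 0.47×27.5 = 20.33
Denominator = 1×120 + 0.024×14.0 + 0.47×113 = 173.4
Vm = 61.3 · log₁₀(0.11721) = 61.3 × (-0.9310) = -57.07 mV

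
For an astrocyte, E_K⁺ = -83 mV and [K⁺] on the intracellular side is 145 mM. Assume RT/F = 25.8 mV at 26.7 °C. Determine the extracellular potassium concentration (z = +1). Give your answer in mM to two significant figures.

Nernst: E = (25.8/1) · ln([out]/[in]), so ln([out]/[in]) = -83.0 × 1 / 25.8 = -3.2171.
[out]/[in] = e^(-3.2171) = 0.04007.
[out] = 0.04007 × 145 = 5.811 mM.

5.8 mM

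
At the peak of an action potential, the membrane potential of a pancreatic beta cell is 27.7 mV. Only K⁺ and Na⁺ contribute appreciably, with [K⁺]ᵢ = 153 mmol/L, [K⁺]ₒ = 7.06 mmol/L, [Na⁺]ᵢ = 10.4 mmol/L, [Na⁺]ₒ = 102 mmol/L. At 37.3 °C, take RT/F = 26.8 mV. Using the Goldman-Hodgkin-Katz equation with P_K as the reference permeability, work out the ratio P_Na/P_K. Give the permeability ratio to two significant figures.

5.8

Let α = P_Na/P_K. GHK: Vm = 26.8·ln[(Kₒ + α·Naₒ)/(Kᵢ + α·Naᵢ)].
e^(Vm/26.8) = e^(27.7/26.8) = 2.8111
So 2.8111·(Kᵢ + α·Naᵢ) = Kₒ + α·Naₒ → α = (2.8111·153.0 − 7.06) / (102.0 − 2.8111·10.4)
α = (430.1 − 7.06) / (102.0 − 29.24) = 423/72.76 = 5.814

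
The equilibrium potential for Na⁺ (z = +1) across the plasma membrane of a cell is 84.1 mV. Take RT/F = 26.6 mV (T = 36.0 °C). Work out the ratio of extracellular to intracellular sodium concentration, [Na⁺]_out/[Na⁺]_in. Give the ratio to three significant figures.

ln([out]/[in]) = E·z/(26.6) = 84.1 × 1 / 26.6 = 3.1617
[out]/[in] = e^(3.1617) = 23.61

23.6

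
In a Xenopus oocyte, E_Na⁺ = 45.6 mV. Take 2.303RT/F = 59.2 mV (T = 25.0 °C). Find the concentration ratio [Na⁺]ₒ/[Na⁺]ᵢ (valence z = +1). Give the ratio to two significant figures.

5.9

log₁₀([out]/[in]) = E·z/(59.2) = 45.6 × 1 / 59.2 = 0.7703
[out]/[in] = 10^(0.7703) = 5.892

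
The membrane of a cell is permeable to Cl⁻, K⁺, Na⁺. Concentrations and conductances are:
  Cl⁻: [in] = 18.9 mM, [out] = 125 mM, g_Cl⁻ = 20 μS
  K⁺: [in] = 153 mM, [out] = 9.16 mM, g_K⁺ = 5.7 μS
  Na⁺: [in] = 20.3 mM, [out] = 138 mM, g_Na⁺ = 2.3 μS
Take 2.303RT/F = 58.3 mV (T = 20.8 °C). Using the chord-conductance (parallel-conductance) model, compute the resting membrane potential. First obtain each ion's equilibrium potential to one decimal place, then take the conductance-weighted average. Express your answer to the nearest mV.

-45 mV

E_Cl⁻ = (58.3/-1)·log₁₀(125/18.9) = -47.8 mV
E_K⁺ = (58.3/1)·log₁₀(9.16/153) = -71.3 mV
E_Na⁺ = (58.3/1)·log₁₀(138/20.3) = 48.5 mV
Vm = (Σ gᵢEᵢ)/(Σ gᵢ) = (20·-47.8 + 5.7·-71.3 + 2.3·48.5) / (20 + 5.7 + 2.3)
= -1250.86 / 28 = -44.67 mV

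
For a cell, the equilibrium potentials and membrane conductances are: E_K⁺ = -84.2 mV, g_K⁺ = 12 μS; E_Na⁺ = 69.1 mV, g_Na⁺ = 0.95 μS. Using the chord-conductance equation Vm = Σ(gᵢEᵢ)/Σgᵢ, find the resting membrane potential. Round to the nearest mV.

-73 mV

Σ gᵢEᵢ = 12·(-84.2) + 0.95·(69.1) = -944.76
Σ gᵢ = 12 + 0.95 = 12.95
Vm = -944.76 / 12.95 = -72.95 mV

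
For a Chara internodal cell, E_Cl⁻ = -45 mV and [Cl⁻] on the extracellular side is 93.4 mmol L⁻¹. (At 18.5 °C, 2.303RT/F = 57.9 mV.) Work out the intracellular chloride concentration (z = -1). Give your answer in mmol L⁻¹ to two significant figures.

16 mmol L⁻¹

Nernst: E = (57.9/-1) · log₁₀([out]/[in]), so log₁₀([out]/[in]) = -45.0 × -1 / 57.9 = 0.7772.
[out]/[in] = 10^(0.7772) = 5.987.
[in] = 93.4 / 5.987 = 15.6 mmol L⁻¹.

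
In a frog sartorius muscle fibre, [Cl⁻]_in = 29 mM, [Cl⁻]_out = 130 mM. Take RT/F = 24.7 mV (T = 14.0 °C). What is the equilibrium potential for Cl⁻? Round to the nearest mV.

-37 mV

E = (24.7/z) · ln([Cl⁻]_out/[Cl⁻]_in) with z = -1.
For an anion, dividing by z = -1 reverses the sign.
= (24.7/-1) · ln(130/29) = -24.70 · ln(4.483)
= -24.70 · (1.5002) = -37.06 mV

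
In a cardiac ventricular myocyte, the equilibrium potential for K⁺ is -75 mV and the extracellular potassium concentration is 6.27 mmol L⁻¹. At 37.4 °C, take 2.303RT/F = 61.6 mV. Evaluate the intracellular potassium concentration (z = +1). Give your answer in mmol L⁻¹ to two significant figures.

Nernst: E = (61.6/1) · log₁₀([out]/[in]), so log₁₀([out]/[in]) = -75.0 × 1 / 61.6 = -1.2175.
[out]/[in] = 10^(-1.2175) = 0.0606.
[in] = 6.27 / 0.0606 = 103.5 mmol L⁻¹.

100 mmol L⁻¹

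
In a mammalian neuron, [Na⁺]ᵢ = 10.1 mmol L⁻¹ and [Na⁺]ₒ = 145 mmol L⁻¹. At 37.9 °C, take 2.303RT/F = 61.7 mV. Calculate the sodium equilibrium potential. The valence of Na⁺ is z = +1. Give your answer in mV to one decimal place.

71.4 mV

E = (61.7/z) · log₁₀([Na⁺]_out/[Na⁺]_in) with z = +1.
= (61.7/1) · log₁₀(145/10.1) = 61.70 · log₁₀(14.36)
= 61.70 · (1.1570) = 71.39 mV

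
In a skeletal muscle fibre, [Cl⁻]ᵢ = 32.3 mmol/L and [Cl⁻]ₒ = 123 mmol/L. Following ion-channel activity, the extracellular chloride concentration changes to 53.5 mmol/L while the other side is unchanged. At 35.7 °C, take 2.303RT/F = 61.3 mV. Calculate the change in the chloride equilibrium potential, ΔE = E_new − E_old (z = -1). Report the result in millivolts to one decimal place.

E_old = (61.3/-1)·log₁₀(123/32.3) = -35.60 mV
E_new = (61.3/-1)·log₁₀(53.5/32.3) = -13.43 mV
ΔE = -13.43 − (-35.60) = 22.16 mV

22.2 mV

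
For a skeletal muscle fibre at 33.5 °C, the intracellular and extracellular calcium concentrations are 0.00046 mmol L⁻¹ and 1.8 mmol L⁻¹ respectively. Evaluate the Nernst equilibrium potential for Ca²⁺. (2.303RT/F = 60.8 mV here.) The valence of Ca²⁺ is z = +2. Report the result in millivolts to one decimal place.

109.2 mV

E = (60.8/z) · log₁₀([Ca²⁺]_out/[Ca²⁺]_in) with z = +2.
= (60.8/2) · log₁₀(1.8/0.00046) = 30.40 · log₁₀(3913)
= 30.40 · (3.5925) = 109.21 mV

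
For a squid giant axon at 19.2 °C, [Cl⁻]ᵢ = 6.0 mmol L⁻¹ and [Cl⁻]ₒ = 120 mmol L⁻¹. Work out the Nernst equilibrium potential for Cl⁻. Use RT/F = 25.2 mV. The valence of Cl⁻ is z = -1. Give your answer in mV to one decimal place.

-75.5 mV

E = (25.2/z) · ln([Cl⁻]_out/[Cl⁻]_in) with z = -1.
For an anion, dividing by z = -1 reverses the sign.
= (25.2/-1) · ln(120/6.0) = -25.20 · ln(20)
= -25.20 · (2.9957) = -75.49 mV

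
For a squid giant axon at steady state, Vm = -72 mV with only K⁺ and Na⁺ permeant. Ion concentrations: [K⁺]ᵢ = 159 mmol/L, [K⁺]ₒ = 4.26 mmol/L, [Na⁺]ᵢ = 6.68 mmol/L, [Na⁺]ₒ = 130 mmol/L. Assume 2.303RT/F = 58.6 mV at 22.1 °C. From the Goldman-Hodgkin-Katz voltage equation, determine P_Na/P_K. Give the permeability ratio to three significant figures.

Let α = P_Na/P_K. GHK: Vm = 58.6·log₁₀[(Kₒ + α·Naₒ)/(Kᵢ + α·Naᵢ)].
10^(Vm/58.6) = 10^(-72.0/58.6) = 0.059065
So 0.059065·(Kᵢ + α·Naᵢ) = Kₒ + α·Naₒ → α = (0.059065·159.0 − 4.26) / (130.0 − 0.059065·6.68)
α = (9.391 − 4.26) / (130.0 − 0.3946) = 5.131/129.6 = 0.03959

0.0396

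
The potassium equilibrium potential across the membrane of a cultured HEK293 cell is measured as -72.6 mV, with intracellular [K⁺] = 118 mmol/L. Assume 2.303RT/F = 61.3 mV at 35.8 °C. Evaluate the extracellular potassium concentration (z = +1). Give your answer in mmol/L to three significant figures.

Nernst: E = (61.3/1) · log₁₀([out]/[in]), so log₁₀([out]/[in]) = -72.6 × 1 / 61.3 = -1.1843.
[out]/[in] = 10^(-1.1843) = 0.06541.
[out] = 0.06541 × 118 = 7.719 mmol/L.

7.72 mmol/L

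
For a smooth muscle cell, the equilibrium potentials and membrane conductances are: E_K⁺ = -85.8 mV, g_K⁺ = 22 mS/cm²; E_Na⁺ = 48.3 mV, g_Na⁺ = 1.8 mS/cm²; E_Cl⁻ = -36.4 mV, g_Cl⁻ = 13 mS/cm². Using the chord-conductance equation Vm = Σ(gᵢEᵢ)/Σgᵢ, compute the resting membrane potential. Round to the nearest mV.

Σ gᵢEᵢ = 22·(-85.8) + 1.8·(48.3) + 13·(-36.4) = -2273.86
Σ gᵢ = 22 + 1.8 + 13 = 36.8
Vm = -2273.86 / 36.8 = -61.79 mV

-62 mV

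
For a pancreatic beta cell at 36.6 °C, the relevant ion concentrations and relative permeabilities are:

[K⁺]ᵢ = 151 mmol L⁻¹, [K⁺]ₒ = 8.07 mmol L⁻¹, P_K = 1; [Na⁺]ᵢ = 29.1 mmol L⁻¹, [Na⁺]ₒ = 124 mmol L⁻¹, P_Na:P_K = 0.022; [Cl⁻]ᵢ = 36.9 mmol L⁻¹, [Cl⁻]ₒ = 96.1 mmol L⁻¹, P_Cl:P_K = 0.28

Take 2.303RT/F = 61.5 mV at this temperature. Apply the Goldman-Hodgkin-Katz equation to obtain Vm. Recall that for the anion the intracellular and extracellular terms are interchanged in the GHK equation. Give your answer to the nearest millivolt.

Vm = 61.5 · log₁₀[(Σ P·[cation]ₒ + Σ P·[anion]ᵢ) / (Σ P·[cation]ᵢ + Σ P·[anion]ₒ)]
Numerator = 1×8.07 + 0.022×124 + 0.28×36.9 = 21.13
Denominator = 1×151 + 0.022×29.1 + 0.28×96.1 = 178.5
Vm = 61.5 · log₁₀(0.11834) = 61.5 × (-0.9269) = -57.00 mV

-57 mV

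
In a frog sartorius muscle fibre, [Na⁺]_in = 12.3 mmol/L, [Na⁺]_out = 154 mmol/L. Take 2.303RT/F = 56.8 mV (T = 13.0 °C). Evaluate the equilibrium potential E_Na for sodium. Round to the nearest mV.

62 mV

E = (56.8/z) · log₁₀([Na⁺]_out/[Na⁺]_in) with z = +1.
= (56.8/1) · log₁₀(154/12.3) = 56.80 · log₁₀(12.52)
= 56.80 · (1.0976) = 62.34 mV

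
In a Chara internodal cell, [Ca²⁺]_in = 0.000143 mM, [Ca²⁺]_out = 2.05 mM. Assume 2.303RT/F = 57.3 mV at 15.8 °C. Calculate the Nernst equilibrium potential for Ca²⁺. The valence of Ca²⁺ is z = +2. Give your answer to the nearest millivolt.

E = (57.3/z) · log₁₀([Ca²⁺]_out/[Ca²⁺]_in) with z = +2.
= (57.3/2) · log₁₀(2.05/0.000143) = 28.65 · log₁₀(1.434e+04)
= 28.65 · (4.1564) = 119.08 mV

119 mV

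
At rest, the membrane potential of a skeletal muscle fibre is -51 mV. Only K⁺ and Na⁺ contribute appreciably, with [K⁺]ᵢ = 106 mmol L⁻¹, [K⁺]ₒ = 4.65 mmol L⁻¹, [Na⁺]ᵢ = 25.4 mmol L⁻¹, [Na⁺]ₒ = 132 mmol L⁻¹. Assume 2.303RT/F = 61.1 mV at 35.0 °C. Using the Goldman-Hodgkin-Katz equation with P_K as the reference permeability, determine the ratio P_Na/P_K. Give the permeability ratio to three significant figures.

Let α = P_Na/P_K. GHK: Vm = 61.1·log₁₀[(Kₒ + α·Naₒ)/(Kᵢ + α·Naᵢ)].
10^(Vm/61.1) = 10^(-51.0/61.1) = 0.14632
So 0.14632·(Kᵢ + α·Naᵢ) = Kₒ + α·Naₒ → α = (0.14632·106.0 − 4.65) / (132.0 − 0.14632·25.4)
α = (15.51 − 4.65) / (132.0 − 3.717) = 10.86/128.3 = 0.08466

0.0847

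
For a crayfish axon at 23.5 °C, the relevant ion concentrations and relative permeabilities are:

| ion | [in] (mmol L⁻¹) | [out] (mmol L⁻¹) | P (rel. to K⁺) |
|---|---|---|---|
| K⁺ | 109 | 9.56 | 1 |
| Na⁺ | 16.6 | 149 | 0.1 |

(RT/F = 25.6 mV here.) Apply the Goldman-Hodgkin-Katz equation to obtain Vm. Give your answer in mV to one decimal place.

Vm = 25.6 · ln[(Σ P·[cation]ₒ + Σ P·[anion]ᵢ) / (Σ P·[cation]ᵢ + Σ P·[anion]ₒ)]
Numerator = 1×9.56 + 0.1×149 = 24.46
Denominator = 1×109 + 0.1×16.6 = 110.7
Vm = 25.6 · ln(0.22104) = 25.6 × (-1.5094) = -38.64 mV

-38.6 mV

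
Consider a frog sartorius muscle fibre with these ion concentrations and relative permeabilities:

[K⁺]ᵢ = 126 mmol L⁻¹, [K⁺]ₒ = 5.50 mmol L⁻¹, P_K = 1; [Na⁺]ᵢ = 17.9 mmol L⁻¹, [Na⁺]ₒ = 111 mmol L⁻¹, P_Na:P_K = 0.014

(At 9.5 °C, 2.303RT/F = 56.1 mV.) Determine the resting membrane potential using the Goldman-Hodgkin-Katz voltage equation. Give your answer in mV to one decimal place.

Vm = 56.1 · log₁₀[(Σ P·[cation]ₒ + Σ P·[anion]ᵢ) / (Σ P·[cation]ᵢ + Σ P·[anion]ₒ)]
Numerator = 1×5.50 + 0.014×111 = 7.054
Denominator = 1×126 + 0.014×17.9 = 126.3
Vm = 56.1 · log₁₀(0.055873) = 56.1 × (-1.2528) = -70.28 mV

-70.3 mV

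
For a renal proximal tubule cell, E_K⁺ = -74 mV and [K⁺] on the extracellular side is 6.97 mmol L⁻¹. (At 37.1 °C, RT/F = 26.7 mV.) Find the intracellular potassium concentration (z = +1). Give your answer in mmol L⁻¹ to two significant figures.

110 mmol L⁻¹

Nernst: E = (26.7/1) · ln([out]/[in]), so ln([out]/[in]) = -74.0 × 1 / 26.7 = -2.7715.
[out]/[in] = e^(-2.7715) = 0.06257.
[in] = 6.97 / 0.06257 = 111.4 mmol L⁻¹.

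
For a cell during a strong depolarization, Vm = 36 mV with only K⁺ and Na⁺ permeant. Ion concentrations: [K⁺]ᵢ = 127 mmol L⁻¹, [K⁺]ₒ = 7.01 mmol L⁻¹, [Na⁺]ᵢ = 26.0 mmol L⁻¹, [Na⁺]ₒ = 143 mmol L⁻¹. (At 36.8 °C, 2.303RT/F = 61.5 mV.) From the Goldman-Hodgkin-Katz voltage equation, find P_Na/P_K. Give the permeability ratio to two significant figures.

Let α = P_Na/P_K. GHK: Vm = 61.5·log₁₀[(Kₒ + α·Naₒ)/(Kᵢ + α·Naᵢ)].
10^(Vm/61.5) = 10^(36.0/61.5) = 3.8492
So 3.8492·(Kᵢ + α·Naᵢ) = Kₒ + α·Naₒ → α = (3.8492·127.0 − 7.01) / (143.0 − 3.8492·26.0)
α = (488.8 − 7.01) / (143.0 − 100.1) = 481.8/42.92 = 11.23

11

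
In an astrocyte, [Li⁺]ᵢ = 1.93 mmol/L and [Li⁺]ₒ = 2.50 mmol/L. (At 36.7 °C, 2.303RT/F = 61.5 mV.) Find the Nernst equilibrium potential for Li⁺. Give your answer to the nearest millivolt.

E = (61.5/z) · log₁₀([Li⁺]_out/[Li⁺]_in) with z = +1.
= (61.5/1) · log₁₀(2.50/1.93) = 61.50 · log₁₀(1.295)
= 61.50 · (0.1124) = 6.91 mV

7 mV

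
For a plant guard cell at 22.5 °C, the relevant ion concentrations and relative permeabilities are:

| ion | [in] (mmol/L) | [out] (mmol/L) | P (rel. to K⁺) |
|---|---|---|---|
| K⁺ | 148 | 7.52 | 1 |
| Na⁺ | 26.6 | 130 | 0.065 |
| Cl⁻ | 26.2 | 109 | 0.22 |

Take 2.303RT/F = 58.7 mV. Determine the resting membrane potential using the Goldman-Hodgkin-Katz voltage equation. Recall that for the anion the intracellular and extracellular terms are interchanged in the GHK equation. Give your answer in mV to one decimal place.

-53.0 mV

Vm = 58.7 · log₁₀[(Σ P·[cation]ₒ + Σ P·[anion]ᵢ) / (Σ P·[cation]ᵢ + Σ P·[anion]ₒ)]
Numerator = 1×7.52 + 0.065×130 + 0.22×26.2 = 21.73
Denominator = 1×148 + 0.065×26.6 + 0.22×109 = 173.7
Vm = 58.7 · log₁₀(0.12512) = 58.7 × (-0.9027) = -52.99 mV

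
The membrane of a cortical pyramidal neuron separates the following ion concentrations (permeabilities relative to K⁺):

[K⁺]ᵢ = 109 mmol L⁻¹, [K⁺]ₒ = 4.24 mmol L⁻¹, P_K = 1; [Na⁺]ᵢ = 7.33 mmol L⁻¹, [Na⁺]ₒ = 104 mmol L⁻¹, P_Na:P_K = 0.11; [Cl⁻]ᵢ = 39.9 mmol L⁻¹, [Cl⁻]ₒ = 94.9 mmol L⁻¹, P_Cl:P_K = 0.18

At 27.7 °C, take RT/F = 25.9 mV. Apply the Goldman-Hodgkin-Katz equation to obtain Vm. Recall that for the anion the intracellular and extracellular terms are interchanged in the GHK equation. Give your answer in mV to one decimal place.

Vm = 25.9 · ln[(Σ P·[cation]ₒ + Σ P·[anion]ᵢ) / (Σ P·[cation]ᵢ + Σ P·[anion]ₒ)]
Numerator = 1×4.24 + 0.11×104 + 0.18×39.9 = 22.86
Denominator = 1×109 + 0.11×7.33 + 0.18×94.9 = 126.9
Vm = 25.9 · ln(0.18017) = 25.9 × (-1.7138) = -44.39 mV

-44.4 mV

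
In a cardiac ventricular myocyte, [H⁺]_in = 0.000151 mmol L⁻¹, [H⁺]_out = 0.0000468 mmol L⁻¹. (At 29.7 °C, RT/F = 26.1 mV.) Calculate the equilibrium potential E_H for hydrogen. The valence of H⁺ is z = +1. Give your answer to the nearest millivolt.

E = (26.1/z) · ln([H⁺]_out/[H⁺]_in) with z = +1.
= (26.1/1) · ln(0.0000468/0.000151) = 26.10 · ln(0.3099)
= 26.10 · (-1.1714) = -30.57 mV

-31 mV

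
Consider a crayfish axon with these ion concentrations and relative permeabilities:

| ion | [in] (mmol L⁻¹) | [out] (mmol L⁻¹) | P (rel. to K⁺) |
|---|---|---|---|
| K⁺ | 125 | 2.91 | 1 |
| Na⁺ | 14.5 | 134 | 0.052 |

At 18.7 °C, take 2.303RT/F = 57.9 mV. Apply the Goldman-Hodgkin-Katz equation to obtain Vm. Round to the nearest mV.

Vm = 57.9 · log₁₀[(Σ P·[cation]ₒ + Σ P·[anion]ᵢ) / (Σ P·[cation]ᵢ + Σ P·[anion]ₒ)]
Numerator = 1×2.91 + 0.052×134 = 9.878
Denominator = 1×125 + 0.052×14.5 = 125.8
Vm = 57.9 · log₁₀(0.07855) = 57.9 × (-1.1049) = -63.97 mV

-64 mV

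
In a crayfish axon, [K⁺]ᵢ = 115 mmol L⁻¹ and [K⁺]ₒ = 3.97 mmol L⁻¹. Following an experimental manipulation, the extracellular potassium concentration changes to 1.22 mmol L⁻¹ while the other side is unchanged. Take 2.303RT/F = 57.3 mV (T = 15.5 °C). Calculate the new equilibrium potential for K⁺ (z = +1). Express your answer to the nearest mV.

After the shift: [K⁺]_out = 1.22, [K⁺]_in = 115 mmol L⁻¹.
E_new = (57.3/1)·log₁₀(1.22/115) = 57.30 · (-1.9743) = -113.13 mV

-113 mV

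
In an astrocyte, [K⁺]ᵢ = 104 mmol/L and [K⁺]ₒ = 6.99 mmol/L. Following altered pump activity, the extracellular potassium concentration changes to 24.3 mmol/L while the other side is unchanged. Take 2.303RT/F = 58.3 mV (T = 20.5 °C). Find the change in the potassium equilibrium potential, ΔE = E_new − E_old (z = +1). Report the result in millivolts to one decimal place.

31.5 mV

E_old = (58.3/1)·log₁₀(6.99/104) = -68.36 mV
E_new = (58.3/1)·log₁₀(24.3/104) = -36.81 mV
ΔE = -36.81 − (-68.36) = 31.55 mV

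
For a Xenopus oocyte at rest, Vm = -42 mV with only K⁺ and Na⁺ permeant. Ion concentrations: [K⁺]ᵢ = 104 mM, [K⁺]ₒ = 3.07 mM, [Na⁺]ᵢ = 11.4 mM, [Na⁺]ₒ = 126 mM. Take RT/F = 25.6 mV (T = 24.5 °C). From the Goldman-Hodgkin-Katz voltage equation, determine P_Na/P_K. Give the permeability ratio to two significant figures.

Let α = P_Na/P_K. GHK: Vm = 25.6·ln[(Kₒ + α·Naₒ)/(Kᵢ + α·Naᵢ)].
e^(Vm/25.6) = e^(-42.0/25.6) = 0.19386
So 0.19386·(Kᵢ + α·Naᵢ) = Kₒ + α·Naₒ → α = (0.19386·104.0 − 3.07) / (126.0 − 0.19386·11.4)
α = (20.16 − 3.07) / (126.0 − 2.21) = 17.09/123.8 = 0.1381

0.14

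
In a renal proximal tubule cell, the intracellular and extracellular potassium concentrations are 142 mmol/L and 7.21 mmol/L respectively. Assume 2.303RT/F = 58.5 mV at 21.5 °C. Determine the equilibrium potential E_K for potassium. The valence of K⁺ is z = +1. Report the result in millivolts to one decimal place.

E = (58.5/z) · log₁₀([K⁺]_out/[K⁺]_in) with z = +1.
= (58.5/1) · log₁₀(7.21/142) = 58.50 · log₁₀(0.05077)
= 58.50 · (-1.2944) = -75.72 mV

-75.7 mV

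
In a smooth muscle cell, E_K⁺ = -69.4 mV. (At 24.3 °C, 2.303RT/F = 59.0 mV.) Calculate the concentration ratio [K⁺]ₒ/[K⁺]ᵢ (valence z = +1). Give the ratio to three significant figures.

0.0666

log₁₀([out]/[in]) = E·z/(59.0) = -69.4 × 1 / 59.0 = -1.1763
[out]/[in] = 10^(-1.1763) = 0.06664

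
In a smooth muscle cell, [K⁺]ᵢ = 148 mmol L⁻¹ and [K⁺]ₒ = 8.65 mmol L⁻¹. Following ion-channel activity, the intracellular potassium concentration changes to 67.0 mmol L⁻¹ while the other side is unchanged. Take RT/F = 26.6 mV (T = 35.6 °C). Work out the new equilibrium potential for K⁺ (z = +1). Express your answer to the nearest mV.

-54 mV

After the shift: [K⁺]_out = 8.65, [K⁺]_in = 67.0 mmol L⁻¹.
E_new = (26.6/1)·ln(8.65/67.0) = 26.60 · (-2.0471) = -54.45 mV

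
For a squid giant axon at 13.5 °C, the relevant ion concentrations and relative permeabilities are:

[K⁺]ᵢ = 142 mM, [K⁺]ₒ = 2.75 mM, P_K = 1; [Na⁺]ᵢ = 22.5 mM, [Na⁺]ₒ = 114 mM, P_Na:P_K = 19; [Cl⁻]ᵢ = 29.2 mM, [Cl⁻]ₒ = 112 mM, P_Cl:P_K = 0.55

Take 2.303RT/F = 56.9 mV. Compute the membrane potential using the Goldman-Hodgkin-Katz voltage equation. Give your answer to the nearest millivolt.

Vm = 56.9 · log₁₀[(Σ P·[cation]ₒ + Σ P·[anion]ᵢ) / (Σ P·[cation]ᵢ + Σ P·[anion]ₒ)]
Numerator = 1×2.75 + 19×114 + 0.55×29.2 = 2185
Denominator = 1×142 + 19×22.5 + 0.55×112 = 631.1
Vm = 56.9 · log₁₀(3.4619) = 56.9 × (0.5393) = 30.69 mV

31 mV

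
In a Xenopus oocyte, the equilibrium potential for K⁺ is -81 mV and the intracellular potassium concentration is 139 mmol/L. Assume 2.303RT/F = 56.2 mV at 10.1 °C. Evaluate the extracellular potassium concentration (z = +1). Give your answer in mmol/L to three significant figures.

5.03 mmol/L

Nernst: E = (56.2/1) · log₁₀([out]/[in]), so log₁₀([out]/[in]) = -81.0 × 1 / 56.2 = -1.4413.
[out]/[in] = 10^(-1.4413) = 0.0362.
[out] = 0.0362 × 139 = 5.032 mmol/L.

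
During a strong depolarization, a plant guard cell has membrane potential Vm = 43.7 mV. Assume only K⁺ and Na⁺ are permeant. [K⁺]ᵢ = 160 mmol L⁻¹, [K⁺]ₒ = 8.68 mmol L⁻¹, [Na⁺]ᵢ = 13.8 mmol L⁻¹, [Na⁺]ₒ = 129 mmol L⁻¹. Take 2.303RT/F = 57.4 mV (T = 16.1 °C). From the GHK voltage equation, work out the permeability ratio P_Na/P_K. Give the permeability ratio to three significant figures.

Let α = P_Na/P_K. GHK: Vm = 57.4·log₁₀[(Kₒ + α·Naₒ)/(Kᵢ + α·Naᵢ)].
10^(Vm/57.4) = 10^(43.7/57.4) = 5.772
So 5.772·(Kᵢ + α·Naᵢ) = Kₒ + α·Naₒ → α = (5.772·160.0 − 8.68) / (129.0 − 5.772·13.8)
α = (923.5 − 8.68) / (129.0 − 79.65) = 914.8/49.35 = 18.54

18.5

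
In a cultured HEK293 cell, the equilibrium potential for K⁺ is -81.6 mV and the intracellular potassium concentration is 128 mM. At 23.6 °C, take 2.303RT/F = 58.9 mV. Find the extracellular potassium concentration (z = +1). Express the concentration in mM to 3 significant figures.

Nernst: E = (58.9/1) · log₁₀([out]/[in]), so log₁₀([out]/[in]) = -81.6 × 1 / 58.9 = -1.3854.
[out]/[in] = 10^(-1.3854) = 0.04117.
[out] = 0.04117 × 128 = 5.27 mM.

5.27 mM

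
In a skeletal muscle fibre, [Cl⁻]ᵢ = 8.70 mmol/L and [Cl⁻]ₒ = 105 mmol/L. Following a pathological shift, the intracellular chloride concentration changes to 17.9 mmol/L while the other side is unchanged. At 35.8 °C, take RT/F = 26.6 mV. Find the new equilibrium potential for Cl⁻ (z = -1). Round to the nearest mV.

After the shift: [Cl⁻]_out = 105, [Cl⁻]_in = 17.9 mmol/L.
E_new = (26.6/-1)·ln(105/17.9) = -26.60 · (1.7692) = -47.06 mV

-47 mV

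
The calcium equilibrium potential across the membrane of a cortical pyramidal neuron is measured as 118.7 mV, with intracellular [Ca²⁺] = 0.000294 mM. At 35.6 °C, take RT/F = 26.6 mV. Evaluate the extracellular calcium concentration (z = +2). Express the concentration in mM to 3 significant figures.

Nernst: E = (26.6/2) · ln([out]/[in]), so ln([out]/[in]) = 118.7 × 2 / 26.6 = 8.9248.
[out]/[in] = e^(8.9248) = 7516.
[out] = 7516 × 0.000294 = 2.21 mM.

2.21 mM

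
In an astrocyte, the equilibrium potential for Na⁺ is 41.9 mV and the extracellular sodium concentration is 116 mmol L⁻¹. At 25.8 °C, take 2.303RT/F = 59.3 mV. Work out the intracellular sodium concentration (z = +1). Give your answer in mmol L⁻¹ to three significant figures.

22.8 mmol L⁻¹

Nernst: E = (59.3/1) · log₁₀([out]/[in]), so log₁₀([out]/[in]) = 41.9 × 1 / 59.3 = 0.7066.
[out]/[in] = 10^(0.7066) = 5.088.
[in] = 116 / 5.088 = 22.8 mmol L⁻¹.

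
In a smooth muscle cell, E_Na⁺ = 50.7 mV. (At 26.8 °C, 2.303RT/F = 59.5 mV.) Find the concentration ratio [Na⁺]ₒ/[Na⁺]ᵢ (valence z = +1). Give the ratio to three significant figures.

log₁₀([out]/[in]) = E·z/(59.5) = 50.7 × 1 / 59.5 = 0.8521
[out]/[in] = 10^(0.8521) = 7.114

7.11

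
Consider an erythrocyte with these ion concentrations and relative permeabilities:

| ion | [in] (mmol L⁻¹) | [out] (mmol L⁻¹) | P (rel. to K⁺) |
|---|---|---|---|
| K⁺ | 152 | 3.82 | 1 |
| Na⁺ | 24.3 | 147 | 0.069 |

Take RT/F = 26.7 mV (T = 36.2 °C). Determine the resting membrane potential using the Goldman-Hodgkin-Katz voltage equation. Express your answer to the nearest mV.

Vm = 26.7 · ln[(Σ P·[cation]ₒ + Σ P·[anion]ᵢ) / (Σ P·[cation]ᵢ + Σ P·[anion]ₒ)]
Numerator = 1×3.82 + 0.069×147 = 13.96
Denominator = 1×152 + 0.069×24.3 = 153.7
Vm = 26.7 · ln(0.09086) = 26.7 × (-2.3984) = -64.04 mV

-64 mV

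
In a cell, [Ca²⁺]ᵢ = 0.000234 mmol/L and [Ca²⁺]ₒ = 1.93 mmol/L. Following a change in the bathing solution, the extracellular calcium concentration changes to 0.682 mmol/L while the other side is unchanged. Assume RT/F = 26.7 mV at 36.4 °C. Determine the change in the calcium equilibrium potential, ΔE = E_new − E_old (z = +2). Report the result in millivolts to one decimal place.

E_old = (26.7/2)·ln(1.93/0.000234) = 120.39 mV
E_new = (26.7/2)·ln(0.682/0.000234) = 106.50 mV
ΔE = 106.50 − (120.39) = -13.89 mV

-13.9 mV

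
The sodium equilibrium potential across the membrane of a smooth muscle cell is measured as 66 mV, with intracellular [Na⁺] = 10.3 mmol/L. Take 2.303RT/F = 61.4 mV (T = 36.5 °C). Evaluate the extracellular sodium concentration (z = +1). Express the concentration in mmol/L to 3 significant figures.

122 mmol/L

Nernst: E = (61.4/1) · log₁₀([out]/[in]), so log₁₀([out]/[in]) = 66.0 × 1 / 61.4 = 1.0749.
[out]/[in] = 10^(1.0749) = 11.88.
[out] = 11.88 × 10.3 = 122.4 mmol/L.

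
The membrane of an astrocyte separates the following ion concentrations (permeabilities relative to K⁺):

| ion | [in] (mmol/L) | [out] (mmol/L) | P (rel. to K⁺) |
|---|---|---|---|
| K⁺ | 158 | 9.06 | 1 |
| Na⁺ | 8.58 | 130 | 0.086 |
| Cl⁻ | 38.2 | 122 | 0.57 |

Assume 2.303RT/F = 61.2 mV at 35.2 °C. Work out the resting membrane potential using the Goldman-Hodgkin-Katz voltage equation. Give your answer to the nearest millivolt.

-45 mV

Vm = 61.2 · log₁₀[(Σ P·[cation]ₒ + Σ P·[anion]ᵢ) / (Σ P·[cation]ᵢ + Σ P·[anion]ₒ)]
Numerator = 1×9.06 + 0.086×130 + 0.57×38.2 = 42.01
Denominator = 1×158 + 0.086×8.58 + 0.57×122 = 228.3
Vm = 61.2 · log₁₀(0.18405) = 61.2 × (-0.7351) = -44.99 mV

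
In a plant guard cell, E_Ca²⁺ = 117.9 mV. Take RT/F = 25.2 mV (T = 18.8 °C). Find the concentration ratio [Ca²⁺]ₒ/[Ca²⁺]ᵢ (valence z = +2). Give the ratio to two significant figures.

ln([out]/[in]) = E·z/(25.2) = 117.9 × 2 / 25.2 = 9.3571
[out]/[in] = e^(9.3571) = 1.158e+04

12000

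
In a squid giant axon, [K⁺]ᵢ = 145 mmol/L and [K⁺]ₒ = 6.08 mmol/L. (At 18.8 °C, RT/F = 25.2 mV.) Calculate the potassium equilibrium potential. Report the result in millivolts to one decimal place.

E = (25.2/z) · ln([K⁺]_out/[K⁺]_in) with z = +1.
= (25.2/1) · ln(6.08/145) = 25.20 · ln(0.04193)
= 25.20 · (-3.1717) = -79.93 mV

-79.9 mV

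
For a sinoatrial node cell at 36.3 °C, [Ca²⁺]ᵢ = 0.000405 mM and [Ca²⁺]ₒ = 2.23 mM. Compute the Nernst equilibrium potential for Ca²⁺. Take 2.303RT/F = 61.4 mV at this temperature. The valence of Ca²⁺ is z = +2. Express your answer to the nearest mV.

E = (61.4/z) · log₁₀([Ca²⁺]_out/[Ca²⁺]_in) with z = +2.
= (61.4/2) · log₁₀(2.23/0.000405) = 30.70 · log₁₀(5506)
= 30.70 · (3.7408) = 114.84 mV

115 mV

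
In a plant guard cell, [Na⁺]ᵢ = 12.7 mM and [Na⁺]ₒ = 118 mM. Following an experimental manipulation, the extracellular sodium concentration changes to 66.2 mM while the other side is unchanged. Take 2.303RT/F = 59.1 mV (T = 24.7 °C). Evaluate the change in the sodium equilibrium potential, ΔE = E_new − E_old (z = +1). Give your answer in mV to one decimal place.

-14.8 mV

E_old = (59.1/1)·log₁₀(118/12.7) = 57.21 mV
E_new = (59.1/1)·log₁₀(66.2/12.7) = 42.38 mV
ΔE = 42.38 − (57.21) = -14.84 mV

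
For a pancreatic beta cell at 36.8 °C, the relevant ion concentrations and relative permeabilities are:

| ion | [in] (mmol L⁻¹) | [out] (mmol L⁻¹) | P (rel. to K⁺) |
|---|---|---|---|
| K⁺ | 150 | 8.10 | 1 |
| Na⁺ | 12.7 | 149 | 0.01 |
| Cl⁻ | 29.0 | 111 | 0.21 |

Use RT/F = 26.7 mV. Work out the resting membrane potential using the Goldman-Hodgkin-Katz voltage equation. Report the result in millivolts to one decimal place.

Vm = 26.7 · ln[(Σ P·[cation]ₒ + Σ P·[anion]ᵢ) / (Σ P·[cation]ᵢ + Σ P·[anion]ₒ)]
Numerator = 1×8.10 + 0.01×149 + 0.21×29.0 = 15.68
Denominator = 1×150 + 0.01×12.7 + 0.21×111 = 173.4
Vm = 26.7 · ln(0.090407) = 26.7 × (-2.4034) = -64.17 mV

-64.2 mV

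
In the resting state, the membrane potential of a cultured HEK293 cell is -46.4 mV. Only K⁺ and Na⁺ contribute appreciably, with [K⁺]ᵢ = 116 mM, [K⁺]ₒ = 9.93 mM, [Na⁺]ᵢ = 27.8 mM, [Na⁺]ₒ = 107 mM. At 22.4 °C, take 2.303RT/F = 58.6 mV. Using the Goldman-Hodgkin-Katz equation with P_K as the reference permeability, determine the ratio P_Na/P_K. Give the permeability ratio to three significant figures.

Let α = P_Na/P_K. GHK: Vm = 58.6·log₁₀[(Kₒ + α·Naₒ)/(Kᵢ + α·Naᵢ)].
10^(Vm/58.6) = 10^(-46.4/58.6) = 0.16151
So 0.16151·(Kᵢ + α·Naᵢ) = Kₒ + α·Naₒ → α = (0.16151·116.0 − 9.93) / (107.0 − 0.16151·27.8)
α = (18.73 − 9.93) / (107.0 − 4.49) = 8.805/102.5 = 0.08589

0.0859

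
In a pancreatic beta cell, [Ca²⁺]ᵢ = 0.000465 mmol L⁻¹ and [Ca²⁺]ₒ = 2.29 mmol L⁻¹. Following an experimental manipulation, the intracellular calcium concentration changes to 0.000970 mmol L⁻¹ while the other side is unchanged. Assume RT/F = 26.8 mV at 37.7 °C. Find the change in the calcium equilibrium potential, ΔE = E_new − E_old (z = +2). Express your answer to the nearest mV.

-10 mV

E_old = (26.8/2)·ln(2.29/0.000465) = 113.93 mV
E_new = (26.8/2)·ln(2.29/0.000970) = 104.07 mV
ΔE = 104.07 − (113.93) = -9.85 mV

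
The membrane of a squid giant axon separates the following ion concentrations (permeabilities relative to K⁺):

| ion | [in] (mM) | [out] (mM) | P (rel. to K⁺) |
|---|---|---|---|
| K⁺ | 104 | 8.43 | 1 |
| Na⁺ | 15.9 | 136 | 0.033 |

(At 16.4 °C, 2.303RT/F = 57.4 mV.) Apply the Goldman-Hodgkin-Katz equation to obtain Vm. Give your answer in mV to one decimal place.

Vm = 57.4 · log₁₀[(Σ P·[cation]ₒ + Σ P·[anion]ᵢ) / (Σ P·[cation]ᵢ + Σ P·[anion]ₒ)]
Numerator = 1×8.43 + 0.033×136 = 12.92
Denominator = 1×104 + 0.033×15.9 = 104.5
Vm = 57.4 · log₁₀(0.12359) = 57.4 × (-0.9080) = -52.12 mV

-52.1 mV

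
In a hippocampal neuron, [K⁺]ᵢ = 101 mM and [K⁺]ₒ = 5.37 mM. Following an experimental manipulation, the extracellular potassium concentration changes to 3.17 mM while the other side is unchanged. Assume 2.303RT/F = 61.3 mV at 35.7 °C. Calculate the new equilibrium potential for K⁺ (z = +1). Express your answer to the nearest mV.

-92 mV

After the shift: [K⁺]_out = 3.17, [K⁺]_in = 101 mM.
E_new = (61.3/1)·log₁₀(3.17/101) = 61.30 · (-1.5033) = -92.15 mV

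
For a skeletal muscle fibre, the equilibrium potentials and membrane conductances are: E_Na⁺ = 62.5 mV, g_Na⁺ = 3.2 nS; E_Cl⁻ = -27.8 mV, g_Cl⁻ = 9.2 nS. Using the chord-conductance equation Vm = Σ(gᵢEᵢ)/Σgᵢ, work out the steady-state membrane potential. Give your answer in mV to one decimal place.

-4.5 mV

Σ gᵢEᵢ = 3.2·(62.5) + 9.2·(-27.8) = -55.76
Σ gᵢ = 3.2 + 9.2 = 12.4
Vm = -55.76 / 12.4 = -4.50 mV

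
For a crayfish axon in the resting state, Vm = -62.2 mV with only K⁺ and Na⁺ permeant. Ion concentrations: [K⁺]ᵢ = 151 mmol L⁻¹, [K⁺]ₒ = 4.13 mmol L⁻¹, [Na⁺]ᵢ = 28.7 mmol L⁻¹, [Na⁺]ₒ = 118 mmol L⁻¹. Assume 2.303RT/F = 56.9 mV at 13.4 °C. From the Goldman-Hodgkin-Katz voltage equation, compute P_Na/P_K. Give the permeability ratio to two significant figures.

0.070

Let α = P_Na/P_K. GHK: Vm = 56.9·log₁₀[(Kₒ + α·Naₒ)/(Kᵢ + α·Naᵢ)].
10^(Vm/56.9) = 10^(-62.2/56.9) = 0.080696
So 0.080696·(Kᵢ + α·Naᵢ) = Kₒ + α·Naₒ → α = (0.080696·151.0 − 4.13) / (118.0 − 0.080696·28.7)
α = (12.19 − 4.13) / (118.0 − 2.316) = 8.055/115.7 = 0.06963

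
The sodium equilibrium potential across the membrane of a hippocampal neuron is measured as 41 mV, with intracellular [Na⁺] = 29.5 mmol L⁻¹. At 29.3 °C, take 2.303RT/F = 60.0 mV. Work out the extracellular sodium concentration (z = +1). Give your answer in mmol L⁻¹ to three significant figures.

Nernst: E = (60.0/1) · log₁₀([out]/[in]), so log₁₀([out]/[in]) = 41.0 × 1 / 60.0 = 0.6833.
[out]/[in] = 10^(0.6833) = 4.823.
[out] = 4.823 × 29.5 = 142.3 mmol L⁻¹.

142 mmol L⁻¹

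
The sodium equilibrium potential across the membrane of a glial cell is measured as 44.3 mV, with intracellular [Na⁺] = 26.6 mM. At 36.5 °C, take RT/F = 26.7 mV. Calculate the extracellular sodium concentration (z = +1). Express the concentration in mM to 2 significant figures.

140 mM

Nernst: E = (26.7/1) · ln([out]/[in]), so ln([out]/[in]) = 44.3 × 1 / 26.7 = 1.6592.
[out]/[in] = e^(1.6592) = 5.255.
[out] = 5.255 × 26.6 = 139.8 mM.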